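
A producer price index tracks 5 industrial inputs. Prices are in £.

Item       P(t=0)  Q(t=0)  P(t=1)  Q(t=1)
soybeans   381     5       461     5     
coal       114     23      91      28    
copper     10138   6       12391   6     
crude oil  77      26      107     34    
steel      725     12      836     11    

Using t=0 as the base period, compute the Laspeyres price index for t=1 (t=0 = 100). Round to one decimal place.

120.4

Laspeyres price index uses base-period quantities as weights.
ΣP(t=1)·Q(t=0) = 461×5 + 91×23 + 12391×6 + 107×26 + 836×12 = 2305 + 2093 + 74346 + 2782 + 10032 = 91558
ΣP(t=0)·Q(t=0) = 381×5 + 114×23 + 10138×6 + 77×26 + 725×12 = 1905 + 2622 + 60828 + 2002 + 8700 = 76057
Index = 91558 / 76057 × 100 = 120.3808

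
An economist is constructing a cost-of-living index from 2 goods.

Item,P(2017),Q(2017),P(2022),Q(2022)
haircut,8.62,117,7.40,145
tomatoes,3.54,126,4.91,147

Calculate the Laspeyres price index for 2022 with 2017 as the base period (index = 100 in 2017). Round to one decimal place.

102.1

Laspeyres price index uses base-period quantities as weights.
ΣP(2022)·Q(2017) = 7.40×117 + 4.91×126 = 865.8 + 618.66 = 1484.46
ΣP(2017)·Q(2017) = 8.62×117 + 3.54×126 = 1008.54 + 446.04 = 1454.58
Index = 1484.46 / 1454.58 × 100 = 102.0542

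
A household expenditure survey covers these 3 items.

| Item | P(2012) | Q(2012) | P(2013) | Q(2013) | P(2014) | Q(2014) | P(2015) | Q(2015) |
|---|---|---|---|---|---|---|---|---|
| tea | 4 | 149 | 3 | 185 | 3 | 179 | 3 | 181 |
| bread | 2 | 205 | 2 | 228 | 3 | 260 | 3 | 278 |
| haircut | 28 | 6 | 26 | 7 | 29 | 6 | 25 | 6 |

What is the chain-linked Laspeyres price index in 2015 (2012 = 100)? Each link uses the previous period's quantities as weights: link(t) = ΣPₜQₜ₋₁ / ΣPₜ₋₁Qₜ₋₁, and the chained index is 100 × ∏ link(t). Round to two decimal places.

Link 2012→2013:
ΣP(2013)Q(2012) = 3×149 + 2×205 + 26×6 = 447 + 410 + 156 = 1013
ΣP(2012)Q(2012) = 4×149 + 2×205 + 28×6 = 596 + 410 + 168 = 1174
link = 1013/1174 = 0.862862
Link 2013→2014:
ΣP(2014)Q(2013) = 3×185 + 3×228 + 29×7 = 555 + 684 + 203 = 1442
ΣP(2013)Q(2013) = 3×185 + 2×228 + 26×7 = 555 + 456 + 182 = 1193
link = 1442/1193 = 1.208718
Link 2014→2015:
ΣP(2015)Q(2014) = 3×179 + 3×260 + 25×6 = 537 + 780 + 150 = 1467
ΣP(2014)Q(2014) = 3×179 + 3×260 + 29×6 = 537 + 780 + 174 = 1491
link = 1467/1491 = 0.983903
Chained index = 100 × 0.862862 × 1.208718 × 0.983903 = 102.6168

102.62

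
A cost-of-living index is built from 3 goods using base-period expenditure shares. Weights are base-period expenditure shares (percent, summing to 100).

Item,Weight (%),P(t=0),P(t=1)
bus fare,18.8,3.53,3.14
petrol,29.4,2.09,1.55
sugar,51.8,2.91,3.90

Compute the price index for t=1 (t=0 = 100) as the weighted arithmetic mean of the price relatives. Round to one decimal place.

107.9

bus fare: 18.8 × (3.14/3.53) = 18.8 × 0.889518 = 16.7229
petrol: 29.4 × (1.55/2.09) = 29.4 × 0.741627 = 21.8038
sugar: 51.8 × (3.90/2.91) = 51.8 × 1.340206 = 69.4227
Index = Σ wᵢ·(p₁ᵢ/p₀ᵢ) = 16.7229 + 21.8038 + 69.4227 = 107.9495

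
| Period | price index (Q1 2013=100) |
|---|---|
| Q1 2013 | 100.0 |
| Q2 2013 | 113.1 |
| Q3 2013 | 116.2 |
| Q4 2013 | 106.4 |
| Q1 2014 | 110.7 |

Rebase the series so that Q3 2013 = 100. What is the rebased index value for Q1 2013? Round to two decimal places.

Rebased(Q1 2013) = 100.0 / 116.2 × 100 = 86.0585

86.06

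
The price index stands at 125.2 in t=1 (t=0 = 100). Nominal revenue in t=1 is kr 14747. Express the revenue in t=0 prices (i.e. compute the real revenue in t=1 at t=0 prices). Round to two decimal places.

Real = Nominal ÷ (Index/100) = 14747 ÷ (125.2/100)
     = 14747 ÷ 1.252 = 11778.7540

11778.75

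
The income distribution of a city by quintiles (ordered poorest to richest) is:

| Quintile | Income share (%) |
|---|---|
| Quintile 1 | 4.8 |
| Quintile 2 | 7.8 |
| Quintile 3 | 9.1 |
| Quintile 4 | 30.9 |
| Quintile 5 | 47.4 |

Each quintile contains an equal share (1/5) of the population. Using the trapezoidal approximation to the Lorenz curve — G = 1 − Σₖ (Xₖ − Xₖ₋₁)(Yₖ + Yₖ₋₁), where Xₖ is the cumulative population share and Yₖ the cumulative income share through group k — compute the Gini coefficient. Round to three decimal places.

0.433

Cumulative income shares Yₖ: 0.0480, 0.1260, 0.2170, 0.5260, 1.0000
Σ (Xₖ−Xₖ₋₁)(Yₖ+Yₖ₋₁) = (1/5)(0.0480+0.0000) + (1/5)(0.1260+0.0480) + (1/5)(0.2170+0.1260) + (1/5)(0.5260+0.2170) + (1/5)(1.0000+0.5260)
  = 0.0096 + 0.0348 + 0.0686 + 0.1486 + 0.3052 = 0.5668
G = 1 − 0.5668 = 0.4332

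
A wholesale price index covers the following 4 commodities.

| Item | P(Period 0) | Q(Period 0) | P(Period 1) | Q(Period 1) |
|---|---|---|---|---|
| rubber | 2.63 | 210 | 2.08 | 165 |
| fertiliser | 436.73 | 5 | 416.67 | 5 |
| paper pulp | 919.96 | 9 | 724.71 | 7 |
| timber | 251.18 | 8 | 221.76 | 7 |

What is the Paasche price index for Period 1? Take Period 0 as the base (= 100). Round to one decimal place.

83.7

Paasche price index uses current-period quantities as weights.
ΣP(Period 1)·Q(Period 1) = 2.08×165 + 416.67×5 + 724.71×7 + 221.76×7 = 343.2 + 2083.35 + 5072.97 + 1552.32 = 9051.84
ΣP(Period 0)·Q(Period 1) = 2.63×165 + 436.73×5 + 919.96×7 + 251.18×7 = 433.95 + 2183.65 + 6439.72 + 1758.26 = 10815.58
Index = 9051.84 / 10815.58 × 100 = 83.6926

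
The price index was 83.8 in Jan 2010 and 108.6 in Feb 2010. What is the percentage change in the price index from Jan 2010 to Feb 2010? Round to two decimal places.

29.59%

Change = (108.6 − 83.8) / 83.8 × 100
       = 24.8 / 83.8 × 100 = 29.5943%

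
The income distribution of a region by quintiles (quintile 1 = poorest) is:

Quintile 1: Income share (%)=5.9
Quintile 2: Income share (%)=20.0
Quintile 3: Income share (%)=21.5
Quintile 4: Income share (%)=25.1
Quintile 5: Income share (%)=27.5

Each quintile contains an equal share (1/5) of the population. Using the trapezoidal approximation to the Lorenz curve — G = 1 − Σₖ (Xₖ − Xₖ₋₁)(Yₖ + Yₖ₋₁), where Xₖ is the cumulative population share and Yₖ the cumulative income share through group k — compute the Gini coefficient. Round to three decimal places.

Cumulative income shares Yₖ: 0.0590, 0.2590, 0.4740, 0.7250, 1.0000
Σ (Xₖ−Xₖ₋₁)(Yₖ+Yₖ₋₁) = (1/5)(0.0590+0.0000) + (1/5)(0.2590+0.0590) + (1/5)(0.4740+0.2590) + (1/5)(0.7250+0.4740) + (1/5)(1.0000+0.7250)
  = 0.0118 + 0.0636 + 0.1466 + 0.2398 + 0.3450 = 0.8068
G = 1 − 0.8068 = 0.1932

0.193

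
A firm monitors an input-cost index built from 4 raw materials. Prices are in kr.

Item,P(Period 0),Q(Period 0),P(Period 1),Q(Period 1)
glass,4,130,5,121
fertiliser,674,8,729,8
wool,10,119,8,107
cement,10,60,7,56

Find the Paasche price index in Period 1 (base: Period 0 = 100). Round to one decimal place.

Paasche price index uses current-period quantities as weights.
ΣP(Period 1)·Q(Period 1) = 5×121 + 729×8 + 8×107 + 7×56 = 605 + 5832 + 856 + 392 = 7685
ΣP(Period 0)·Q(Period 1) = 4×121 + 674×8 + 10×107 + 10×56 = 484 + 5392 + 1070 + 560 = 7506
Index = 7685 / 7506 × 100 = 102.3848

102.4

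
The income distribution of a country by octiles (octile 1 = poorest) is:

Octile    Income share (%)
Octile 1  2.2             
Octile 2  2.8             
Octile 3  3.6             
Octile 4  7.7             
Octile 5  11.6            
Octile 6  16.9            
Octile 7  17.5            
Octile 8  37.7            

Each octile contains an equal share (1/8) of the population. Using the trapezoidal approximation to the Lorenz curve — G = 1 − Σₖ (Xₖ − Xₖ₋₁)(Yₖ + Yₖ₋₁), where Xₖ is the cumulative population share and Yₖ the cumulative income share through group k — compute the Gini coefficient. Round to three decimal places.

0.457

Cumulative income shares Yₖ: 0.0220, 0.0500, 0.0860, 0.1630, 0.2790, 0.4480, 0.6230, 1.0000
Σ (Xₖ−Xₖ₋₁)(Yₖ+Yₖ₋₁) = (1/8)(0.0220+0.0000) + (1/8)(0.0500+0.0220) + (1/8)(0.0860+0.0500) + (1/8)(0.1630+0.0860) + (1/8)(0.2790+0.1630) + (1/8)(0.4480+0.2790) + (1/8)(0.6230+0.4480) + (1/8)(1.0000+0.6230)
  = 0.0028 + 0.0090 + 0.0170 + 0.0311 + 0.0553 + 0.0909 + 0.1339 + 0.2029 = 0.5428
G = 1 − 0.5428 = 0.4572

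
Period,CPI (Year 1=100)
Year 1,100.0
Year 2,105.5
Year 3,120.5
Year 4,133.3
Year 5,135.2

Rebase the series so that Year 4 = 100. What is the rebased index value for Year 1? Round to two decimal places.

Rebased(Year 1) = 100.0 / 133.3 × 100 = 75.0188

75.02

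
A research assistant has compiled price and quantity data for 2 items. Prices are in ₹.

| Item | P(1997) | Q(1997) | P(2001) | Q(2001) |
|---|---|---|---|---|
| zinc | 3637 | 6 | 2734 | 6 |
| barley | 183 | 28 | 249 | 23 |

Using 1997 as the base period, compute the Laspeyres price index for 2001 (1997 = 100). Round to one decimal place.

86.8

Laspeyres price index uses base-period quantities as weights.
ΣP(2001)·Q(1997) = 2734×6 + 249×28 = 16404 + 6972 = 23376
ΣP(1997)·Q(1997) = 3637×6 + 183×28 = 21822 + 5124 = 26946
Index = 23376 / 26946 × 100 = 86.7513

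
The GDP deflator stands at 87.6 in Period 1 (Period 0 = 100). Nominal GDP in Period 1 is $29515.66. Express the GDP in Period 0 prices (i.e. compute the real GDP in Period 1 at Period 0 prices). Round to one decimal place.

Real = Nominal ÷ (Index/100) = 29515.66 ÷ (87.6/100)
     = 29515.66 ÷ 0.876 = 33693.6758

33693.7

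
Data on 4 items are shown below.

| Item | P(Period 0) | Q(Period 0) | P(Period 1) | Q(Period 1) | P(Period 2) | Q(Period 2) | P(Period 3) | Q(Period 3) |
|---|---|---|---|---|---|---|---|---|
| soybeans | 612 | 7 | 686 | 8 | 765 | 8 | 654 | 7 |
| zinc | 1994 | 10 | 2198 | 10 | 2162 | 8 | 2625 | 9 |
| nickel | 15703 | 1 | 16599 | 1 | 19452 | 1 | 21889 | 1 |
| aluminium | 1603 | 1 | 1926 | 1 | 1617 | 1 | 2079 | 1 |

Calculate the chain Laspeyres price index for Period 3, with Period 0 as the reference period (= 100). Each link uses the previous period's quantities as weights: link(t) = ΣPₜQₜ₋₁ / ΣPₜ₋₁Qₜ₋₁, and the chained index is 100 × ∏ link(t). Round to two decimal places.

Link Period 0→Period 1:
ΣP(Period 1)Q(Period 0) = 686×7 + 2198×10 + 16599×1 + 1926×1 = 4802 + 21980 + 16599 + 1926 = 45307
ΣP(Period 0)Q(Period 0) = 612×7 + 1994×10 + 15703×1 + 1603×1 = 4284 + 19940 + 15703 + 1603 = 41530
link = 45307/41530 = 1.090946
Link Period 1→Period 2:
ΣP(Period 2)Q(Period 1) = 765×8 + 2162×10 + 19452×1 + 1617×1 = 6120 + 21620 + 19452 + 1617 = 48809
ΣP(Period 1)Q(Period 1) = 686×8 + 2198×10 + 16599×1 + 1926×1 = 5488 + 21980 + 16599 + 1926 = 45993
link = 48809/45993 = 1.061227
Link Period 2→Period 3:
ΣP(Period 3)Q(Period 2) = 654×8 + 2625×8 + 21889×1 + 2079×1 = 5232 + 21000 + 21889 + 2079 = 50200
ΣP(Period 2)Q(Period 2) = 765×8 + 2162×8 + 19452×1 + 1617×1 = 6120 + 17296 + 19452 + 1617 = 44485
link = 50200/44485 = 1.128470
Chained index = 100 × 1.090946 × 1.061227 × 1.128470 = 130.6477

130.65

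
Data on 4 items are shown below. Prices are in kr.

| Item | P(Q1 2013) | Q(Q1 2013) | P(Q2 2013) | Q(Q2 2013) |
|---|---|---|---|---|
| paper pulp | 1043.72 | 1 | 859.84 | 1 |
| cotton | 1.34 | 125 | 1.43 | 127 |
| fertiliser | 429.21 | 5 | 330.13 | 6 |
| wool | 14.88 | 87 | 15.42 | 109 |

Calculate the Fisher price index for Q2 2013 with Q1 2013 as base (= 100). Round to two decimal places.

Laspeyres component (base-period weights):
ΣP(Q2 2013)Q(Q1 2013) = 859.84×1 + 1.43×125 + 330.13×5 + 15.42×87 = 859.84 + 178.75 + 1650.65 + 1341.54 = 4030.78
ΣP(Q1 2013)Q(Q1 2013) = 1043.72×1 + 1.34×125 + 429.21×5 + 14.88×87 = 1043.72 + 167.5 + 2146.05 + 1294.56 = 4651.83
L = 4030.78 / 4651.83 × 100 = 86.6493
Paasche component (current-period weights):
ΣP(Q2 2013)Q(Q2 2013) = 859.84×1 + 1.43×127 + 330.13×6 + 15.42×109 = 859.84 + 181.61 + 1980.78 + 1680.78 = 4703.01
ΣP(Q1 2013)Q(Q2 2013) = 1043.72×1 + 1.34×127 + 429.21×6 + 14.88×109 = 1043.72 + 170.18 + 2575.26 + 1621.92 = 5411.08
P = 4703.01 / 5411.08 × 100 = 86.9144
Fisher = √(L × P) = √(86.6493 × 86.9144) = 86.7818

86.78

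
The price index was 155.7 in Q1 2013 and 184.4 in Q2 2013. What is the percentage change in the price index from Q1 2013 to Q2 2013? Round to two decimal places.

Change = (184.4 − 155.7) / 155.7 × 100
       = 28.7 / 155.7 × 100 = 18.4329%

18.43%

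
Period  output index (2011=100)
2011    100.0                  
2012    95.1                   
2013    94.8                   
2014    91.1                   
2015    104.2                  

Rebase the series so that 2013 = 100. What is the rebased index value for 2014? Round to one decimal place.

Rebased(2014) = 91.1 / 94.8 × 100 = 96.0970

96.1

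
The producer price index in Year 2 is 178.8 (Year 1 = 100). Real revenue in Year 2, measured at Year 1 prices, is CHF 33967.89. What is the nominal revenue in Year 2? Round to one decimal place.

60734.6

Nominal = Real × (Index/100) = 33967.89 × (178.8/100)
        = 33967.89 × 1.788 = 60734.5873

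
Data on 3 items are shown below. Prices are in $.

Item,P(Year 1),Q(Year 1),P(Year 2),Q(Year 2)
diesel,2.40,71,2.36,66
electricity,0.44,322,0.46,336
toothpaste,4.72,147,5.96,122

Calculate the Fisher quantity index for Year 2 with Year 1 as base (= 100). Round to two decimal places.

Laspeyres component (base-period weights):
ΣP(Year 1)Q(Year 2) = 2.40×66 + 0.44×336 + 4.72×122 = 158.4 + 147.84 + 575.84 = 882.08
ΣP(Year 1)Q(Year 1) = 2.40×71 + 0.44×322 + 4.72×147 = 170.4 + 141.68 + 693.84 = 1005.92
L = 882.08 / 1005.92 × 100 = 87.6889
Paasche component (current-period weights):
ΣP(Year 2)Q(Year 2) = 2.36×66 + 0.46×336 + 5.96×122 = 155.76 + 154.56 + 727.12 = 1037.44
ΣP(Year 2)Q(Year 1) = 2.36×71 + 0.46×322 + 5.96×147 = 167.56 + 148.12 + 876.12 = 1191.8
P = 1037.44 / 1191.8 × 100 = 87.0482
Fisher = √(L × P) = √(87.6889 × 87.0482) = 87.3679

87.37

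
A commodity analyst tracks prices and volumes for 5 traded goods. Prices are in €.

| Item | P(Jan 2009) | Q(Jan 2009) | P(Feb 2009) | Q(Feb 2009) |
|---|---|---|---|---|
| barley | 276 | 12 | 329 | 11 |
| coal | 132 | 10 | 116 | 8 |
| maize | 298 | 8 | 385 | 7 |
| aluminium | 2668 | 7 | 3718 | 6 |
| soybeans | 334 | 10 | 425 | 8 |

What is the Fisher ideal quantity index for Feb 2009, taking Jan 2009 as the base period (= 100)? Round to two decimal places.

Laspeyres component (base-period weights):
ΣP(Jan 2009)Q(Feb 2009) = 276×11 + 132×8 + 298×7 + 2668×6 + 334×8 = 3036 + 1056 + 2086 + 16008 + 2672 = 24858
ΣP(Jan 2009)Q(Jan 2009) = 276×12 + 132×10 + 298×8 + 2668×7 + 334×10 = 3312 + 1320 + 2384 + 18676 + 3340 = 29032
L = 24858 / 29032 × 100 = 85.6228
Paasche component (current-period weights):
ΣP(Feb 2009)Q(Feb 2009) = 329×11 + 116×8 + 385×7 + 3718×6 + 425×8 = 3619 + 928 + 2695 + 22308 + 3400 = 32950
ΣP(Feb 2009)Q(Jan 2009) = 329×12 + 116×10 + 385×8 + 3718×7 + 425×10 = 3948 + 1160 + 3080 + 26026 + 4250 = 38464
P = 32950 / 38464 × 100 = 85.6645
Fisher = √(L × P) = √(85.6228 × 85.6645) = 85.6436

85.64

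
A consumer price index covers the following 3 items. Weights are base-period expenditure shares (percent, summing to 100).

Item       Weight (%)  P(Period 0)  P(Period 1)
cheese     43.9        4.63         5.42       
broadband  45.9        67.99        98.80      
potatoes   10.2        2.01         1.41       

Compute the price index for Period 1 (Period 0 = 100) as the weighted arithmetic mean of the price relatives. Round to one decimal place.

125.2

cheese: 43.9 × (5.42/4.63) = 43.9 × 1.170626 = 51.3905
broadband: 45.9 × (98.80/67.99) = 45.9 × 1.453155 = 66.6998
potatoes: 10.2 × (1.41/2.01) = 10.2 × 0.701493 = 7.1552
Index = Σ wᵢ·(p₁ᵢ/p₀ᵢ) = 51.3905 + 66.6998 + 7.1552 = 125.2455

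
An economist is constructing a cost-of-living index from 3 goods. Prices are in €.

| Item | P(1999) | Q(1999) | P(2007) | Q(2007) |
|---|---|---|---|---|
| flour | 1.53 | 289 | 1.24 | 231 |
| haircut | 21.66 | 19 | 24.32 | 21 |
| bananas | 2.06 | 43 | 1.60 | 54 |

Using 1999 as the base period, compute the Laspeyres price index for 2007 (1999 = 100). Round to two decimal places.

Laspeyres price index uses base-period quantities as weights.
ΣP(2007)·Q(1999) = 1.24×289 + 24.32×19 + 1.60×43 = 358.36 + 462.08 + 68.8 = 889.24
ΣP(1999)·Q(1999) = 1.53×289 + 21.66×19 + 2.06×43 = 442.17 + 411.54 + 88.58 = 942.29
Index = 889.24 / 942.29 × 100 = 94.3701

94.37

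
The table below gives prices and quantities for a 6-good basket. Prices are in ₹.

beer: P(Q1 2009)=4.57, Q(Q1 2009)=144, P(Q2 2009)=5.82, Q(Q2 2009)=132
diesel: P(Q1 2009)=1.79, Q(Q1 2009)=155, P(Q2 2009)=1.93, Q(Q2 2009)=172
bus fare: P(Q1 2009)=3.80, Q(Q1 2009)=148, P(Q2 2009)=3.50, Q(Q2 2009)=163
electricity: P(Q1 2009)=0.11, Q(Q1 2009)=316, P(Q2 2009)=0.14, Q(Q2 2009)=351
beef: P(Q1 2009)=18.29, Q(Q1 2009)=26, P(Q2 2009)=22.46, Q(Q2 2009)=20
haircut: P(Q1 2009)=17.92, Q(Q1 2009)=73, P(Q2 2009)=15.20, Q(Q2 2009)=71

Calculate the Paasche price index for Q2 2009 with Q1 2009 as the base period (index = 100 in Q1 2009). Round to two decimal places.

Paasche price index uses current-period quantities as weights.
ΣP(Q2 2009)·Q(Q2 2009) = 5.82×132 + 1.93×172 + 3.50×163 + 0.14×351 + 22.46×20 + 15.20×71 = 768.24 + 331.96 + 570.5 + 49.14 + 449.2 + 1079.2 = 3248.24
ΣP(Q1 2009)·Q(Q2 2009) = 4.57×132 + 1.79×172 + 3.80×163 + 0.11×351 + 18.29×20 + 17.92×71 = 603.24 + 307.88 + 619.4 + 38.61 + 365.8 + 1272.32 = 3207.25
Index = 3248.24 / 3207.25 × 100 = 101.2780

101.28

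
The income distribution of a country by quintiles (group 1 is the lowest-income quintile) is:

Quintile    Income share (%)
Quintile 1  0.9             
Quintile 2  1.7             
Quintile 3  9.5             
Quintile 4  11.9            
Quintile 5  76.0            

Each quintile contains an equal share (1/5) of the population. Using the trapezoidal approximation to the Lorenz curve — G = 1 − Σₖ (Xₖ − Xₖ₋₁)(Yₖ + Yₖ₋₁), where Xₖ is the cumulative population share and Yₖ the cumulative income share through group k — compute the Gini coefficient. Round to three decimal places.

Cumulative income shares Yₖ: 0.0090, 0.0260, 0.1210, 0.2400, 1.0000
Σ (Xₖ−Xₖ₋₁)(Yₖ+Yₖ₋₁) = (1/5)(0.0090+0.0000) + (1/5)(0.0260+0.0090) + (1/5)(0.1210+0.0260) + (1/5)(0.2400+0.1210) + (1/5)(1.0000+0.2400)
  = 0.0018 + 0.0070 + 0.0294 + 0.0722 + 0.2480 = 0.3584
G = 1 − 0.3584 = 0.6416

0.642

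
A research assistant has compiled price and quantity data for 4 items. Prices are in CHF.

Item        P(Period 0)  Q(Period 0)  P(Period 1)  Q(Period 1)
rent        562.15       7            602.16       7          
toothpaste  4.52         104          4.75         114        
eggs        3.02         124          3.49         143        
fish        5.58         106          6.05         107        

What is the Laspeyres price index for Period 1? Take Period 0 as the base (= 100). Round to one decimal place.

107.7

Laspeyres price index uses base-period quantities as weights.
ΣP(Period 1)·Q(Period 0) = 602.16×7 + 4.75×104 + 3.49×124 + 6.05×106 = 4215.12 + 494 + 432.76 + 641.3 = 5783.18
ΣP(Period 0)·Q(Period 0) = 562.15×7 + 4.52×104 + 3.02×124 + 5.58×106 = 3935.05 + 470.08 + 374.48 + 591.48 = 5371.09
Index = 5783.18 / 5371.09 × 100 = 107.6724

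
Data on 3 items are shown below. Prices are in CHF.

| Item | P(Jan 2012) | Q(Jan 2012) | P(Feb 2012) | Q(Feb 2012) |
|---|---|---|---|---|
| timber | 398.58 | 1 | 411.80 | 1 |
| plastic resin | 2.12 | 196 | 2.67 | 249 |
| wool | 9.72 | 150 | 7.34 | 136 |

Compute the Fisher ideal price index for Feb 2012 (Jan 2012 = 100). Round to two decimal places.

90.94

Laspeyres component (base-period weights):
ΣP(Feb 2012)Q(Jan 2012) = 411.80×1 + 2.67×196 + 7.34×150 = 411.8 + 523.32 + 1101 = 2036.12
ΣP(Jan 2012)Q(Jan 2012) = 398.58×1 + 2.12×196 + 9.72×150 = 398.58 + 415.52 + 1458 = 2272.1
L = 2036.12 / 2272.1 × 100 = 89.6140
Paasche component (current-period weights):
ΣP(Feb 2012)Q(Feb 2012) = 411.80×1 + 2.67×249 + 7.34×136 = 411.8 + 664.83 + 998.24 = 2074.87
ΣP(Jan 2012)Q(Feb 2012) = 398.58×1 + 2.12×249 + 9.72×136 = 398.58 + 527.88 + 1321.92 = 2248.38
P = 2074.87 / 2248.38 × 100 = 92.2829
Fisher = √(L × P) = √(89.6140 × 92.2829) = 90.9387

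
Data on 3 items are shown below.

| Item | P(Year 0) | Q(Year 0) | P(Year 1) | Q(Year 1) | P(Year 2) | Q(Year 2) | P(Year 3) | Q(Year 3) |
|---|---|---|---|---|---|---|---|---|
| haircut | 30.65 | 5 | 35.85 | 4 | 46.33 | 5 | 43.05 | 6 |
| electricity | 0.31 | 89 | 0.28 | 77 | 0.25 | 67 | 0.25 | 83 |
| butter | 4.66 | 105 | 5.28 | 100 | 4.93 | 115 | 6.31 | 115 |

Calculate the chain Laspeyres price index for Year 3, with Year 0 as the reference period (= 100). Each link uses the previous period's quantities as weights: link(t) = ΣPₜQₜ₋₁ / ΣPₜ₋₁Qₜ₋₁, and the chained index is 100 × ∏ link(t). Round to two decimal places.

Link Year 0→Year 1:
ΣP(Year 1)Q(Year 0) = 35.85×5 + 0.28×89 + 5.28×105 = 179.25 + 24.92 + 554.4 = 758.57
ΣP(Year 0)Q(Year 0) = 30.65×5 + 0.31×89 + 4.66×105 = 153.25 + 27.59 + 489.3 = 670.14
link = 758.57/670.14 = 1.131958
Link Year 1→Year 2:
ΣP(Year 2)Q(Year 1) = 46.33×4 + 0.25×77 + 4.93×100 = 185.32 + 19.25 + 493 = 697.57
ΣP(Year 1)Q(Year 1) = 35.85×4 + 0.28×77 + 5.28×100 = 143.4 + 21.56 + 528 = 692.96
link = 697.57/692.96 = 1.006653
Link Year 2→Year 3:
ΣP(Year 3)Q(Year 2) = 43.05×5 + 0.25×67 + 6.31×115 = 215.25 + 16.75 + 725.65 = 957.65
ΣP(Year 2)Q(Year 2) = 46.33×5 + 0.25×67 + 4.93×115 = 231.65 + 16.75 + 566.95 = 815.35
link = 957.65/815.35 = 1.174526
Chained index = 100 × 1.131958 × 1.006653 × 1.174526 = 133.8359

133.84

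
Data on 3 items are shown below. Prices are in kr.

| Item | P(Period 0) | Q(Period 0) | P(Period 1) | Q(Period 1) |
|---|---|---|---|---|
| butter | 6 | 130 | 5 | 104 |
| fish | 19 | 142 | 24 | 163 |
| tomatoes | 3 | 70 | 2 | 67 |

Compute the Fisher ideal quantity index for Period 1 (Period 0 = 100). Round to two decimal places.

Laspeyres component (base-period weights):
ΣP(Period 0)Q(Period 1) = 6×104 + 19×163 + 3×67 = 624 + 3097 + 201 = 3922
ΣP(Period 0)Q(Period 0) = 6×130 + 19×142 + 3×70 = 780 + 2698 + 210 = 3688
L = 3922 / 3688 × 100 = 106.3449
Paasche component (current-period weights):
ΣP(Period 1)Q(Period 1) = 5×104 + 24×163 + 2×67 = 520 + 3912 + 134 = 4566
ΣP(Period 1)Q(Period 0) = 5×130 + 24×142 + 2×70 = 650 + 3408 + 140 = 4198
P = 4566 / 4198 × 100 = 108.7661
Fisher = √(L × P) = √(106.3449 × 108.7661) = 107.5487

107.55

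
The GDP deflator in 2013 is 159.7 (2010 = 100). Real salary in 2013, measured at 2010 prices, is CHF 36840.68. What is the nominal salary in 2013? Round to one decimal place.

58834.6

Nominal = Real × (Index/100) = 36840.68 × (159.7/100)
        = 36840.68 × 1.597 = 58834.5660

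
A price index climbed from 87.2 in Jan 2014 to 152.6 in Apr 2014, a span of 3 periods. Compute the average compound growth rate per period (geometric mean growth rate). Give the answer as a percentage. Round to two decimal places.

20.51%

Growth factor = (152.6/87.2)^(1/3) = (1.750000)^(1/3) = 1.205071
Growth rate = 1.205071 − 1 = 0.205071 = 20.5071%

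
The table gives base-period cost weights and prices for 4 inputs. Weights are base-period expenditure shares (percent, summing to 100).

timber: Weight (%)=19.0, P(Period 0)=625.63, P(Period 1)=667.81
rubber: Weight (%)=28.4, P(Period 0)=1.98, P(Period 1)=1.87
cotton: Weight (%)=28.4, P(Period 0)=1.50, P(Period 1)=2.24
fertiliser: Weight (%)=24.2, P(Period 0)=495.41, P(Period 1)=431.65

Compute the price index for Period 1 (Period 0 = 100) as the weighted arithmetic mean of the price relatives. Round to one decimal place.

110.6

timber: 19.0 × (667.81/625.63) = 19.0 × 1.067420 = 20.2810
rubber: 28.4 × (1.87/1.98) = 28.4 × 0.944444 = 26.8222
cotton: 28.4 × (2.24/1.50) = 28.4 × 1.493333 = 42.4107
fertiliser: 24.2 × (431.65/495.41) = 24.2 × 0.871299 = 21.0854
Index = Σ wᵢ·(p₁ᵢ/p₀ᵢ) = 20.2810 + 26.8222 + 42.4107 + 21.0854 = 110.5993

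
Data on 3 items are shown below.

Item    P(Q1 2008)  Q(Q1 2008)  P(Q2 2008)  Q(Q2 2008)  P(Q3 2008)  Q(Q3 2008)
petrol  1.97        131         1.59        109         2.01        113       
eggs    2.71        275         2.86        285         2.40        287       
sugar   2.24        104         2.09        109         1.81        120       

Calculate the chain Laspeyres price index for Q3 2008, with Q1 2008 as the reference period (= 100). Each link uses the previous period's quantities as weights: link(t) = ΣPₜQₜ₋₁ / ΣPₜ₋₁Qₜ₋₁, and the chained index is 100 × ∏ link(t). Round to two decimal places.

Link Q1 2008→Q2 2008:
ΣP(Q2 2008)Q(Q1 2008) = 1.59×131 + 2.86×275 + 2.09×104 = 208.29 + 786.5 + 217.36 = 1212.15
ΣP(Q1 2008)Q(Q1 2008) = 1.97×131 + 2.71×275 + 2.24×104 = 258.07 + 745.25 + 232.96 = 1236.28
link = 1212.15/1236.28 = 0.980482
Link Q2 2008→Q3 2008:
ΣP(Q3 2008)Q(Q2 2008) = 2.01×109 + 2.40×285 + 1.81×109 = 219.09 + 684 + 197.29 = 1100.38
ΣP(Q2 2008)Q(Q2 2008) = 1.59×109 + 2.86×285 + 2.09×109 = 173.31 + 815.1 + 227.81 = 1216.22
link = 1100.38/1216.22 = 0.904754
Chained index = 100 × 0.980482 × 0.904754 = 88.7095

88.71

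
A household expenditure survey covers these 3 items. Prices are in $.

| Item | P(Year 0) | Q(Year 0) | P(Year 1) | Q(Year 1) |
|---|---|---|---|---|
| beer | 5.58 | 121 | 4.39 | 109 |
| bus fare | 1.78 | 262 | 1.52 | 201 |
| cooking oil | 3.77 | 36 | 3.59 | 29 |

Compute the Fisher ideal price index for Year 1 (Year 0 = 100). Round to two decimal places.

Laspeyres component (base-period weights):
ΣP(Year 1)Q(Year 0) = 4.39×121 + 1.52×262 + 3.59×36 = 531.19 + 398.24 + 129.24 = 1058.67
ΣP(Year 0)Q(Year 0) = 5.58×121 + 1.78×262 + 3.77×36 = 675.18 + 466.36 + 135.72 = 1277.26
L = 1058.67 / 1277.26 × 100 = 82.8860
Paasche component (current-period weights):
ΣP(Year 1)Q(Year 1) = 4.39×109 + 1.52×201 + 3.59×29 = 478.51 + 305.52 + 104.11 = 888.14
ΣP(Year 0)Q(Year 1) = 5.58×109 + 1.78×201 + 3.77×29 = 608.22 + 357.78 + 109.33 = 1075.33
P = 888.14 / 1075.33 × 100 = 82.5923
Fisher = √(L × P) = √(82.8860 × 82.5923) = 82.7390

82.74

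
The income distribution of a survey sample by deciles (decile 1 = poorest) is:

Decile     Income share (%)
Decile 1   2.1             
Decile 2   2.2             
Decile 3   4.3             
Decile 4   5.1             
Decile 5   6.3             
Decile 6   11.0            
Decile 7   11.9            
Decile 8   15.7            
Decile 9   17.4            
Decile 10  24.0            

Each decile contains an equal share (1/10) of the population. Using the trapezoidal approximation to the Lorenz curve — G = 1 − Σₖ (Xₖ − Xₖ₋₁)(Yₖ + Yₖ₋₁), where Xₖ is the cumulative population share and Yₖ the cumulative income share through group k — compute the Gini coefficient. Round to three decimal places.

0.386

Cumulative income shares Yₖ: 0.0210, 0.0430, 0.0860, 0.1370, 0.2000, 0.3100, 0.4290, 0.5860, 0.7600, 1.0000
Σ (Xₖ−Xₖ₋₁)(Yₖ+Yₖ₋₁) = (1/10)(0.0210+0.0000) + (1/10)(0.0430+0.0210) + (1/10)(0.0860+0.0430) + (1/10)(0.1370+0.0860) + (1/10)(0.2000+0.1370) + (1/10)(0.3100+0.2000) + (1/10)(0.4290+0.3100) + (1/10)(0.5860+0.4290) + (1/10)(0.7600+0.5860) + (1/10)(1.0000+0.7600)
  = 0.0021 + 0.0064 + 0.0129 + 0.0223 + 0.0337 + 0.0510 + 0.0739 + 0.1015 + 0.1346 + 0.1760 = 0.6144
G = 1 − 0.6144 = 0.3856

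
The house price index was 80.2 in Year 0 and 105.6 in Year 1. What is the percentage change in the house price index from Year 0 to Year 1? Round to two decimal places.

Change = (105.6 − 80.2) / 80.2 × 100
       = 25.4 / 80.2 × 100 = 31.6708%

31.67%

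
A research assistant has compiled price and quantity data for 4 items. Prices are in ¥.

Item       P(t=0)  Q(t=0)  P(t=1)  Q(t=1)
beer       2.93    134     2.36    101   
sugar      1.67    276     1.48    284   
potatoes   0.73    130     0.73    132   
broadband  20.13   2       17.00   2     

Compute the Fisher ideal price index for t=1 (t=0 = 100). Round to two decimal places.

Laspeyres component (base-period weights):
ΣP(t=1)Q(t=0) = 2.36×134 + 1.48×276 + 0.73×130 + 17.00×2 = 316.24 + 408.48 + 94.9 + 34 = 853.62
ΣP(t=0)Q(t=0) = 2.93×134 + 1.67×276 + 0.73×130 + 20.13×2 = 392.62 + 460.92 + 94.9 + 40.26 = 988.7
L = 853.62 / 988.7 × 100 = 86.3376
Paasche component (current-period weights):
ΣP(t=1)Q(t=1) = 2.36×101 + 1.48×284 + 0.73×132 + 17.00×2 = 238.36 + 420.32 + 96.36 + 34 = 789.04
ΣP(t=0)Q(t=1) = 2.93×101 + 1.67×284 + 0.73×132 + 20.13×2 = 295.93 + 474.28 + 96.36 + 40.26 = 906.83
P = 789.04 / 906.83 × 100 = 87.0108
Fisher = √(L × P) = √(86.3376 × 87.0108) = 86.6736

86.67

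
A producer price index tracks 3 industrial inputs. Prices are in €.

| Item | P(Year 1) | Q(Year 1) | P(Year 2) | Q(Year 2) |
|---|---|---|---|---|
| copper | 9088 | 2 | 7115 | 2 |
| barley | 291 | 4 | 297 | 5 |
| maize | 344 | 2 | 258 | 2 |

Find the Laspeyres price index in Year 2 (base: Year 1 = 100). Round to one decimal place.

Laspeyres price index uses base-period quantities as weights.
ΣP(Year 2)·Q(Year 1) = 7115×2 + 297×4 + 258×2 = 14230 + 1188 + 516 = 15934
ΣP(Year 1)·Q(Year 1) = 9088×2 + 291×4 + 344×2 = 18176 + 1164 + 688 = 20028
Index = 15934 / 20028 × 100 = 79.5586

79.6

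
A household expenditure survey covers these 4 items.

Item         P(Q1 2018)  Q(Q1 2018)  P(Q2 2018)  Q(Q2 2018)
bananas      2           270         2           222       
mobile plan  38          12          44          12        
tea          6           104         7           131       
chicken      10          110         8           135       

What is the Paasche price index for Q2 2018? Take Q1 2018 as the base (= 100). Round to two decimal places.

Paasche price index uses current-period quantities as weights.
ΣP(Q2 2018)·Q(Q2 2018) = 2×222 + 44×12 + 7×131 + 8×135 = 444 + 528 + 917 + 1080 = 2969
ΣP(Q1 2018)·Q(Q2 2018) = 2×222 + 38×12 + 6×131 + 10×135 = 444 + 456 + 786 + 1350 = 3036
Index = 2969 / 3036 × 100 = 97.7931

97.79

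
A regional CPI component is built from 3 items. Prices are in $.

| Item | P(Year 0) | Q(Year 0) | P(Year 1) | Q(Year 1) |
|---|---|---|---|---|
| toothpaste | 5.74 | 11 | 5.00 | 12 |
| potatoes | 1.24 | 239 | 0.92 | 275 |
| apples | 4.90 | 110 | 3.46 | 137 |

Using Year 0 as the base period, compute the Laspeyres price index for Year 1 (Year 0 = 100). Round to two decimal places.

72.95

Laspeyres price index uses base-period quantities as weights.
ΣP(Year 1)·Q(Year 0) = 5.00×11 + 0.92×239 + 3.46×110 = 55 + 219.88 + 380.6 = 655.48
ΣP(Year 0)·Q(Year 0) = 5.74×11 + 1.24×239 + 4.90×110 = 63.14 + 296.36 + 539 = 898.5
Index = 655.48 / 898.5 × 100 = 72.9527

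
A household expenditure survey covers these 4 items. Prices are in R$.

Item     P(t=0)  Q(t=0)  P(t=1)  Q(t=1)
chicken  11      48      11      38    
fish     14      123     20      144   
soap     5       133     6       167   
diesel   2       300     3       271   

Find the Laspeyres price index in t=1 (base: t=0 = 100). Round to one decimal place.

Laspeyres price index uses base-period quantities as weights.
ΣP(t=1)·Q(t=0) = 11×48 + 20×123 + 6×133 + 3×300 = 528 + 2460 + 798 + 900 = 4686
ΣP(t=0)·Q(t=0) = 11×48 + 14×123 + 5×133 + 2×300 = 528 + 1722 + 665 + 600 = 3515
Index = 4686 / 3515 × 100 = 133.3144

133.3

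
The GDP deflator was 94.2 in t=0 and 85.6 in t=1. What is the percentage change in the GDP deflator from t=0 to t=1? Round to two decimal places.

Change = (85.6 − 94.2) / 94.2 × 100
       = -8.6 / 94.2 × 100 = -9.1295%

-9.13%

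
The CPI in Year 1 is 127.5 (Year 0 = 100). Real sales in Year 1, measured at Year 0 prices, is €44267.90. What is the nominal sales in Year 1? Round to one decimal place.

56441.6

Nominal = Real × (Index/100) = 44267.90 × (127.5/100)
        = 44267.90 × 1.275 = 56441.5725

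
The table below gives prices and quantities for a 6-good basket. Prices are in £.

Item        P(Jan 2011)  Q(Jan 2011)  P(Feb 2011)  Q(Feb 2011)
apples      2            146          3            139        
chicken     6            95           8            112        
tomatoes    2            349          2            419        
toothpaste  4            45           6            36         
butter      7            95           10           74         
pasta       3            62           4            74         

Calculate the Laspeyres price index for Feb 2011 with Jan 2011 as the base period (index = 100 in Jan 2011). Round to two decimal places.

Laspeyres price index uses base-period quantities as weights.
ΣP(Feb 2011)·Q(Jan 2011) = 3×146 + 8×95 + 2×349 + 6×45 + 10×95 + 4×62 = 438 + 760 + 698 + 270 + 950 + 248 = 3364
ΣP(Jan 2011)·Q(Jan 2011) = 2×146 + 6×95 + 2×349 + 4×45 + 7×95 + 3×62 = 292 + 570 + 698 + 180 + 665 + 186 = 2591
Index = 3364 / 2591 × 100 = 129.8340

129.83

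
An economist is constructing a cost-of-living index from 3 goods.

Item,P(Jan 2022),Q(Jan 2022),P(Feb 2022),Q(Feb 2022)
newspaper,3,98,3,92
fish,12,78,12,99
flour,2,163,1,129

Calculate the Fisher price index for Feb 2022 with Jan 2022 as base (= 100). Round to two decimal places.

Laspeyres component (base-period weights):
ΣP(Feb 2022)Q(Jan 2022) = 3×98 + 12×78 + 1×163 = 294 + 936 + 163 = 1393
ΣP(Jan 2022)Q(Jan 2022) = 3×98 + 12×78 + 2×163 = 294 + 936 + 326 = 1556
L = 1393 / 1556 × 100 = 89.5244
Paasche component (current-period weights):
ΣP(Feb 2022)Q(Feb 2022) = 3×92 + 12×99 + 1×129 = 276 + 1188 + 129 = 1593
ΣP(Jan 2022)Q(Feb 2022) = 3×92 + 12×99 + 2×129 = 276 + 1188 + 258 = 1722
P = 1593 / 1722 × 100 = 92.5087
Fisher = √(L × P) = √(89.5244 × 92.5087) = 91.0043

91.00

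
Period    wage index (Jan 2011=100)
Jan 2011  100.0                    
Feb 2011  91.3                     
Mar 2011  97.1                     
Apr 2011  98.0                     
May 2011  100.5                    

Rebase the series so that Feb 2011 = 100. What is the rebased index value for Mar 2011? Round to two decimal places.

Rebased(Mar 2011) = 97.1 / 91.3 × 100 = 106.3527

106.35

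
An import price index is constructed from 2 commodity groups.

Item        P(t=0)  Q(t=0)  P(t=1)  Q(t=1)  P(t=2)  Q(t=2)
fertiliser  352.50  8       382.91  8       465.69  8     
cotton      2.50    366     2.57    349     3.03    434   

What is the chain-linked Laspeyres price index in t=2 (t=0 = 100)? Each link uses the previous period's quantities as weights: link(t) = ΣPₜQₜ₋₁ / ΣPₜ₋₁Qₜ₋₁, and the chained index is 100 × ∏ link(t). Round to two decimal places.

129.47

Link t=0→t=1:
ΣP(t=1)Q(t=0) = 382.91×8 + 2.57×366 = 3063.28 + 940.62 = 4003.9
ΣP(t=0)Q(t=0) = 352.50×8 + 2.50×366 = 2820 + 915 = 3735
link = 4003.9/3735 = 1.071995
Link t=1→t=2:
ΣP(t=2)Q(t=1) = 465.69×8 + 3.03×349 = 3725.52 + 1057.47 = 4782.99
ΣP(t=1)Q(t=1) = 382.91×8 + 2.57×349 = 3063.28 + 896.93 = 3960.21
link = 4782.99/3960.21 = 1.207762
Chained index = 100 × 1.071995 × 1.207762 = 129.4714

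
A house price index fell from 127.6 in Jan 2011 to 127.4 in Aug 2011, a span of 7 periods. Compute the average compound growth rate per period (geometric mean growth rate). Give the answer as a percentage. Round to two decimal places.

Growth factor = (127.4/127.6)^(1/7) = (0.998433)^(1/7) = 0.999776
Growth rate = 0.999776 − 1 = -0.000224 = -0.0224%

-0.02%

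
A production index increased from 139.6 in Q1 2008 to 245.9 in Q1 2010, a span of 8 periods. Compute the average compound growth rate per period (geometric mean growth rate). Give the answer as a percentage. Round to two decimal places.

7.33%

Growth factor = (245.9/139.6)^(1/8) = (1.761461)^(1/8) = 1.073332
Growth rate = 1.073332 − 1 = 0.073332 = 7.3332%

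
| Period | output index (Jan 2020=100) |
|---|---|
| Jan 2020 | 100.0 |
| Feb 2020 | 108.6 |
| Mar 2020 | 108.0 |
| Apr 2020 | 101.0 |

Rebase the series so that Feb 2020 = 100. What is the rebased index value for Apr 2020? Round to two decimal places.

Rebased(Apr 2020) = 101.0 / 108.6 × 100 = 93.0018

93.00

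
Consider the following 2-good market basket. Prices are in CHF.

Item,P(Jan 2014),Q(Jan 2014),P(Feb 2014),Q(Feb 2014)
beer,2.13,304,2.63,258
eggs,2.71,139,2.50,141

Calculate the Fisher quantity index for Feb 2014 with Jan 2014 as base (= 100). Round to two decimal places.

90.42

Laspeyres component (base-period weights):
ΣP(Jan 2014)Q(Feb 2014) = 2.13×258 + 2.71×141 = 549.54 + 382.11 = 931.65
ΣP(Jan 2014)Q(Jan 2014) = 2.13×304 + 2.71×139 = 647.52 + 376.69 = 1024.21
L = 931.65 / 1024.21 × 100 = 90.9628
Paasche component (current-period weights):
ΣP(Feb 2014)Q(Feb 2014) = 2.63×258 + 2.50×141 = 678.54 + 352.5 = 1031.04
ΣP(Feb 2014)Q(Jan 2014) = 2.63×304 + 2.50×139 = 799.52 + 347.5 = 1147.02
P = 1031.04 / 1147.02 × 100 = 89.8886
Fisher = √(L × P) = √(90.9628 × 89.8886) = 90.4241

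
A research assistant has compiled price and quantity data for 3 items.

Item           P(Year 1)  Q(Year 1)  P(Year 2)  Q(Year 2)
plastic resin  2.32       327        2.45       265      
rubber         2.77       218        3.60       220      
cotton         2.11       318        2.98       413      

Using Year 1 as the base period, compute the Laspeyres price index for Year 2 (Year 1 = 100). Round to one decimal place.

124.6

Laspeyres price index uses base-period quantities as weights.
ΣP(Year 2)·Q(Year 1) = 2.45×327 + 3.60×218 + 2.98×318 = 801.15 + 784.8 + 947.64 = 2533.59
ΣP(Year 1)·Q(Year 1) = 2.32×327 + 2.77×218 + 2.11×318 = 758.64 + 603.86 + 670.98 = 2033.48
Index = 2533.59 / 2033.48 × 100 = 124.5938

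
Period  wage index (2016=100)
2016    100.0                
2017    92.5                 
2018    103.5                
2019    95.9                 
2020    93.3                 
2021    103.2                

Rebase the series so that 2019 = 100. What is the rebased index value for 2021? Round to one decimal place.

107.6

Rebased(2021) = 103.2 / 95.9 × 100 = 107.6121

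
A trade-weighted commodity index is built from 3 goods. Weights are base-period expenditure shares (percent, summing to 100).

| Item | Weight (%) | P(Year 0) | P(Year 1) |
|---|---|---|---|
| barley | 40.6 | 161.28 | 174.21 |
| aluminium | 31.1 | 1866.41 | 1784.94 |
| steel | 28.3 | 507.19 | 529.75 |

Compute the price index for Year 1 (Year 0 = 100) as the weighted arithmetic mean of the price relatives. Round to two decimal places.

103.16

barley: 40.6 × (174.21/161.28) = 40.6 × 1.080171 = 43.8549
aluminium: 31.1 × (1784.94/1866.41) = 31.1 × 0.956349 = 29.7425
steel: 28.3 × (529.75/507.19) = 28.3 × 1.044480 = 29.5588
Index = Σ wᵢ·(p₁ᵢ/p₀ᵢ) = 43.8549 + 29.7425 + 29.5588 = 103.1562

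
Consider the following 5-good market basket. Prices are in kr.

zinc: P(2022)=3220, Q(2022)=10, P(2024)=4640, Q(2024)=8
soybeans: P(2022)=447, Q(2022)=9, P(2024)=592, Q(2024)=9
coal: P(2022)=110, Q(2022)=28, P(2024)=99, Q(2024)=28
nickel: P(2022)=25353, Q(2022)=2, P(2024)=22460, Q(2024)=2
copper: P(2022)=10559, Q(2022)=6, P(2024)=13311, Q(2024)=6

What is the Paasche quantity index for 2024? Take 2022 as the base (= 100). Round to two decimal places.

94.82

Paasche quantity index uses current-period prices as weights.
ΣP(2024)·Q(2024) = 4640×8 + 592×9 + 99×28 + 22460×2 + 13311×6 = 37120 + 5328 + 2772 + 44920 + 79866 = 170006
ΣP(2024)·Q(2022) = 4640×10 + 592×9 + 99×28 + 22460×2 + 13311×6 = 46400 + 5328 + 2772 + 44920 + 79866 = 179286
Index = 170006 / 179286 × 100 = 94.8239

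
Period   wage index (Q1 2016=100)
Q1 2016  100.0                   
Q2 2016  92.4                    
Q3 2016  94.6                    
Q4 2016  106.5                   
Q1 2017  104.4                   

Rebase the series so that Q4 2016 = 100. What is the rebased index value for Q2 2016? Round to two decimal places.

Rebased(Q2 2016) = 92.4 / 106.5 × 100 = 86.7606

86.76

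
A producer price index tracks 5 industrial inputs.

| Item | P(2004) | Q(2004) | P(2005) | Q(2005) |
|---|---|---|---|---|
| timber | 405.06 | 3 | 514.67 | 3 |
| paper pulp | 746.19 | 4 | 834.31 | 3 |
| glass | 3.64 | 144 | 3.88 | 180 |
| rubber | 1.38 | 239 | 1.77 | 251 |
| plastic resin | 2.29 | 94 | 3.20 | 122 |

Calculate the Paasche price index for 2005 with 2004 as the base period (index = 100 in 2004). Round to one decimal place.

117.9

Paasche price index uses current-period quantities as weights.
ΣP(2005)·Q(2005) = 514.67×3 + 834.31×3 + 3.88×180 + 1.77×251 + 3.20×122 = 1544.01 + 2502.93 + 698.4 + 444.27 + 390.4 = 5580.01
ΣP(2004)·Q(2005) = 405.06×3 + 746.19×3 + 3.64×180 + 1.38×251 + 2.29×122 = 1215.18 + 2238.57 + 655.2 + 346.38 + 279.38 = 4734.71
Index = 5580.01 / 4734.71 × 100 = 117.8533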